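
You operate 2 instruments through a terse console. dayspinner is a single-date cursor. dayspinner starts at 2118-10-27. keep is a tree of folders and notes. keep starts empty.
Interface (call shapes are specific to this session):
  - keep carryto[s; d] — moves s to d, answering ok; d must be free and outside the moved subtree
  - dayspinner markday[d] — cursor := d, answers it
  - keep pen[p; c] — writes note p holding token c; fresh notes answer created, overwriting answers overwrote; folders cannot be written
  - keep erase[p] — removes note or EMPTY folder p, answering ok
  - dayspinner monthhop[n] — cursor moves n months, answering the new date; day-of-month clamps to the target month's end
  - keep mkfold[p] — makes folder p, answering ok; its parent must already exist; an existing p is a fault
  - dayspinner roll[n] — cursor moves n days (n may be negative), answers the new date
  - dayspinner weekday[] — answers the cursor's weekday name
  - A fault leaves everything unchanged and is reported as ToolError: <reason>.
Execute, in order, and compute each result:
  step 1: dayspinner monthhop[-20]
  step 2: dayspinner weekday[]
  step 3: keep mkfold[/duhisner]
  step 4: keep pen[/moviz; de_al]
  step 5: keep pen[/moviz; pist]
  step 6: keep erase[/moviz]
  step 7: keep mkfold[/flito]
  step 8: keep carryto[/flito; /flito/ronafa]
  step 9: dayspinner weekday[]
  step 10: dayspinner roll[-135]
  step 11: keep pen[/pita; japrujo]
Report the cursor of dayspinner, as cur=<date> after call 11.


Answer: cur=2116-10-15

Derivation:
Act: dayspinner monthhop[n→-20]
Obs: 2117-02-27
Act: dayspinner weekday[]
Obs: Saturday
Act: keep mkfold[p→/duhisner]
Obs: ok
Act: keep pen[p→/moviz; c→de_al]
Obs: created
Act: keep pen[p→/moviz; c→pist]
Obs: overwrote
Act: keep erase[p→/moviz]
Obs: ok
Act: keep mkfold[p→/flito]
Obs: ok
Act: keep carryto[s→/flito; d→/flito/ronafa]
Obs: ToolError: into itself
Act: dayspinner weekday[]
Obs: Saturday
Act: dayspinner roll[n→-135]
Obs: 2116-10-15
Act: keep pen[p→/pita; c→japrujo]
Obs: created


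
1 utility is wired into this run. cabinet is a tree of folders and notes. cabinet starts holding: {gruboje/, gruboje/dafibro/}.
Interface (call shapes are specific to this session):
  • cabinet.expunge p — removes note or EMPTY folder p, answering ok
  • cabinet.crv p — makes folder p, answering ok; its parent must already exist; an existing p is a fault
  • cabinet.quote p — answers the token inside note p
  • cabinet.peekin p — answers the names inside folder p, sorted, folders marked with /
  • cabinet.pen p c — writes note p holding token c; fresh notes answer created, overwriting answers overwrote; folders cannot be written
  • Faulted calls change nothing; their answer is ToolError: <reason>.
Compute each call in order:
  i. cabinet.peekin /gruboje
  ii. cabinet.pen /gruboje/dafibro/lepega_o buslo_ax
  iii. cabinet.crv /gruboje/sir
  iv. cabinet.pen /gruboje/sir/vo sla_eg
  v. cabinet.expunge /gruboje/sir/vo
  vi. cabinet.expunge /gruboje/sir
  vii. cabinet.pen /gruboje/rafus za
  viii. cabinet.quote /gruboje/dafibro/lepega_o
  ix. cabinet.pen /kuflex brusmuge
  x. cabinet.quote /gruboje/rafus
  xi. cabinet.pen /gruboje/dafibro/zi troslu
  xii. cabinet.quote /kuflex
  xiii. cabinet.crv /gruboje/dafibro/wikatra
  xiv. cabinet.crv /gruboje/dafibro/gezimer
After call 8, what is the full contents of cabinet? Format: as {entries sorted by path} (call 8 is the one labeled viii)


Answer: {gruboje/, gruboje/dafibro/, gruboje/dafibro/lepega_o=buslo_ax, gruboje/rafus=za}

Derivation:
==> cabinet.peekin(p: /gruboje)
<== [dafibro/]
==> cabinet.pen(p: /gruboje/dafibro/lepega_o, c: buslo_ax)
<== created
==> cabinet.crv(p: /gruboje/sir)
<== ok
==> cabinet.pen(p: /gruboje/sir/vo, c: sla_eg)
<== created
==> cabinet.expunge(p: /gruboje/sir/vo)
<== ok
==> cabinet.expunge(p: /gruboje/sir)
<== ok
==> cabinet.pen(p: /gruboje/rafus, c: za)
<== created
==> cabinet.quote(p: /gruboje/dafibro/lepega_o)
<== buslo_ax
==> cabinet.pen(p: /kuflex, c: brusmuge)
<== created
==> cabinet.quote(p: /gruboje/rafus)
<== za
==> cabinet.pen(p: /gruboje/dafibro/zi, c: troslu)
<== created
==> cabinet.quote(p: /kuflex)
<== brusmuge
==> cabinet.crv(p: /gruboje/dafibro/wikatra)
<== ok
==> cabinet.crv(p: /gruboje/dafibro/gezimer)
<== ok


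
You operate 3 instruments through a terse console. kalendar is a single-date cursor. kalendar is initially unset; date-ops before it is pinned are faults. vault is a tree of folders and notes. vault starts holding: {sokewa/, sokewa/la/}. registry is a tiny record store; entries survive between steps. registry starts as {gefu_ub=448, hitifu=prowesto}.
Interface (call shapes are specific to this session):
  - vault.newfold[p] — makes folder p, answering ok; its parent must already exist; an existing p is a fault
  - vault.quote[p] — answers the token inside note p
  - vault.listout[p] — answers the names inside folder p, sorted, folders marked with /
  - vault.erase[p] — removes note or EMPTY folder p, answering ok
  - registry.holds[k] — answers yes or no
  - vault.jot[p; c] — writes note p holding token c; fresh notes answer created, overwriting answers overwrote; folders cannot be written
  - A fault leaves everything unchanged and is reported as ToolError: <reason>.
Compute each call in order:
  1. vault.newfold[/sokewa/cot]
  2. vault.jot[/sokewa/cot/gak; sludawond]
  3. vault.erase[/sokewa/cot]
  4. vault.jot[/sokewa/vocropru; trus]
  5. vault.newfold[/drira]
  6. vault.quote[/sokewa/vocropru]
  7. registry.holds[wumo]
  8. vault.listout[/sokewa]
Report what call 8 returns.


Using vault.newfold using p=/sokewa/cot, giving ok.
Using vault.jot using p=/sokewa/cot/gak, c=sludawond, giving created.
Next I call vault.erase using p=/sokewa/cot, — result: ToolError: not empty.
Next I call vault.jot using p=/sokewa/vocropru, c=trus, giving created.
I use vault.newfold using p=/drira, and see ok.
Using vault.quote using p=/sokewa/vocropru, and see trus.
Then registry.holds using k=wumo: no.
Now I run vault.listout using p=/sokewa, yielding [cot/, la/, vocropru].

Answer: [cot/, la/, vocropru]


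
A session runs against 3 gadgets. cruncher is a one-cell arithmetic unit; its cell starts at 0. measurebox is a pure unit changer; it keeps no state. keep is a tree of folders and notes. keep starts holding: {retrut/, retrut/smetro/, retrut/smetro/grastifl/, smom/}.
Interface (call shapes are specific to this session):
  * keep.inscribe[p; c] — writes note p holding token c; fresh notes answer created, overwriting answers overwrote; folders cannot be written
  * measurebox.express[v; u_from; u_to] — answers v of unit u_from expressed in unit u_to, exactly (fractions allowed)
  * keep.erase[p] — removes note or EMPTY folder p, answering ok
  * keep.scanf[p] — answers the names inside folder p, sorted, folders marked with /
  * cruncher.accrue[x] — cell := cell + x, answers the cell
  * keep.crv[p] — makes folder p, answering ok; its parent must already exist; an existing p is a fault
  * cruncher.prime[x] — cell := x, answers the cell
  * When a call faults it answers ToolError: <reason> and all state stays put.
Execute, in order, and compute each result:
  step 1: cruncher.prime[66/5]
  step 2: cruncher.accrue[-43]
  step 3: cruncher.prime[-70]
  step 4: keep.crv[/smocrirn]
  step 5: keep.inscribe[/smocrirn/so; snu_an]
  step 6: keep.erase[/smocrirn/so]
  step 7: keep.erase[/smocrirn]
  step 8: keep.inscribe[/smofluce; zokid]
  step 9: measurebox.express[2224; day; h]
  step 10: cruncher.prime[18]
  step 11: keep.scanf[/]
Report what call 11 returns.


Answer: [retrut/, smofluce, smom/]

Derivation:
==> cruncher.prime(66/5)
<== 66/5
==> cruncher.accrue(-43)
<== -149/5
==> cruncher.prime(-70)
<== -70
==> keep.crv(/smocrirn)
<== ok
==> keep.inscribe(/smocrirn/so, snu_an)
<== created
==> keep.erase(/smocrirn/so)
<== ok
==> keep.erase(/smocrirn)
<== ok
==> keep.inscribe(/smofluce, zokid)
<== created
==> measurebox.express(2224, day, h)
<== 53376
==> cruncher.prime(18)
<== 18
==> keep.scanf(/)
<== [retrut/, smofluce, smom/]


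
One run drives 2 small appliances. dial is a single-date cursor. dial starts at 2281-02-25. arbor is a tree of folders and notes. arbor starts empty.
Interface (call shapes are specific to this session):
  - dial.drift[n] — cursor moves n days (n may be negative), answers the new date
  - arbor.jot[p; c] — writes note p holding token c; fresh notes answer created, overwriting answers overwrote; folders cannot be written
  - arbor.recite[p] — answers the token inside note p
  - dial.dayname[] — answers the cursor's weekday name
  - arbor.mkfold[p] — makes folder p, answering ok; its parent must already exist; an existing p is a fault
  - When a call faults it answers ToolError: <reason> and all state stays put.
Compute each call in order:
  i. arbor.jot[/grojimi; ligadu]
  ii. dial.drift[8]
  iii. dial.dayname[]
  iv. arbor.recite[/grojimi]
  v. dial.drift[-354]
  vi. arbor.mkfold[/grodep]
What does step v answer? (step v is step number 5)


# 1. jot(p: /grojimi, c: ligadu) == created
# 2. drift(n: 8) == 2281-03-05
# 3. dayname() == Saturday
# 4. recite(p: /grojimi) == ligadu
# 5. drift(n: -354) == 2280-03-16
# 6. mkfold(p: /grodep) == ok

Answer: 2280-03-16


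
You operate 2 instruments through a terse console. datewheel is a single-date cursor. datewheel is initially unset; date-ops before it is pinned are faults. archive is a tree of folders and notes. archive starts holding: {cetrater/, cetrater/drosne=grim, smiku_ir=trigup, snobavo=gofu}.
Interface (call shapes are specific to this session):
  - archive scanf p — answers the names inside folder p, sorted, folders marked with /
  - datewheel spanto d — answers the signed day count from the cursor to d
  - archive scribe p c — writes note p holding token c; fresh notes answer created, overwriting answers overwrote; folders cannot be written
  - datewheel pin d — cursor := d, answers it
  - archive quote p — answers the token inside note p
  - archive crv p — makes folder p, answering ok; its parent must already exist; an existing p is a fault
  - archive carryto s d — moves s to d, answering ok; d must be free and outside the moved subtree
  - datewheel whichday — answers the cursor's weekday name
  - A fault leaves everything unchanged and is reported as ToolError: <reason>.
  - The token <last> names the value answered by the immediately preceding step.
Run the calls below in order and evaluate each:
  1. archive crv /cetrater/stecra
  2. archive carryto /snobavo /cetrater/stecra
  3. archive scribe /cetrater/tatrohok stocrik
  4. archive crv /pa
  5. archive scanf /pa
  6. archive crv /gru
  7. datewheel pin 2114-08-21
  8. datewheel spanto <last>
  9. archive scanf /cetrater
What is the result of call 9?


→ archive crv(p: /cetrater/stecra)
← ok
→ archive carryto(s: /snobavo, d: /cetrater/stecra)
← ToolError: exists
→ archive scribe(p: /cetrater/tatrohok, c: stocrik)
← created
→ archive crv(p: /pa)
← ok
→ archive scanf(p: /pa)
← []
→ archive crv(p: /gru)
← ok
→ datewheel pin(d: 2114-08-21)
← 2114-08-21
→ datewheel spanto(d: <last>)
← 0
→ archive scanf(p: /cetrater)
← [drosne, stecra/, tatrohok]

Answer: [drosne, stecra/, tatrohok]


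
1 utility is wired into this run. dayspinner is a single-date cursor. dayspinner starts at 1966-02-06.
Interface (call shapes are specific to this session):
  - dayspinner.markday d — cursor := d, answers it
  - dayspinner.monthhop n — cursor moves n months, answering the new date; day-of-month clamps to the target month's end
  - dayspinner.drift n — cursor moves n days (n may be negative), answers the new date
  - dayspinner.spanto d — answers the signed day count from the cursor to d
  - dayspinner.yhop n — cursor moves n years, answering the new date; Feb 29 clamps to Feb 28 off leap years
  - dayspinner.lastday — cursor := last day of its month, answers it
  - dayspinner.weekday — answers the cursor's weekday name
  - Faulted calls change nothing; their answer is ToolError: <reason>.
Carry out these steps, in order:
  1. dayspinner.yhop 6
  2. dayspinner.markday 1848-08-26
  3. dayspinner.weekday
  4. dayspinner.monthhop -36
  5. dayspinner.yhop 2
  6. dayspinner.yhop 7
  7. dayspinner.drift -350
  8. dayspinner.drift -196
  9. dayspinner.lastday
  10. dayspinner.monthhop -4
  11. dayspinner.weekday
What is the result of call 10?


~$ dayspinner.yhop n='6'
= 1972-02-06
~$ dayspinner.markday d='1848-08-26'
= 1848-08-26
~$ dayspinner.weekday
= Saturday
~$ dayspinner.monthhop n='-36'
= 1845-08-26
~$ dayspinner.yhop n='2'
= 1847-08-26
~$ dayspinner.yhop n='7'
= 1854-08-26
~$ dayspinner.drift n='-350'
= 1853-09-10
~$ dayspinner.drift n='-196'
= 1853-02-26
~$ dayspinner.lastday
= 1853-02-28
~$ dayspinner.monthhop n='-4'
= 1852-10-28
~$ dayspinner.weekday
= Thursday

Answer: 1852-10-28


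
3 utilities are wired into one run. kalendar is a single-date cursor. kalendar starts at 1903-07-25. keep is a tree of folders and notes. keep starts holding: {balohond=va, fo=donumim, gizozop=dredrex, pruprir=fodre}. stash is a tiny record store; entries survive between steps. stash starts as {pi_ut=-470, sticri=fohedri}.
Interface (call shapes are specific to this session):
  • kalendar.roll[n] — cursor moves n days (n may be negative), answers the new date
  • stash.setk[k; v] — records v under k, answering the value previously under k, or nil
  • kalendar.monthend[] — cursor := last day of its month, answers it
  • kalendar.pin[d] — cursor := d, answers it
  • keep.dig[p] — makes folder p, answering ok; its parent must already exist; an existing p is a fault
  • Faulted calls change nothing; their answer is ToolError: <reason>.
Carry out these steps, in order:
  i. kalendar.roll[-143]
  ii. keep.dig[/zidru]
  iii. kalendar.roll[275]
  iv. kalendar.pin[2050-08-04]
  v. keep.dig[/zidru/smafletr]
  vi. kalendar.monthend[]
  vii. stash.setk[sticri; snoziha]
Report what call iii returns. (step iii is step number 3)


Answer: 1903-12-04

Derivation:
I invoke kalendar.roll on -143: 1903-03-04.
Then keep.dig on /zidru, → ok.
Using kalendar.roll on 275, — result: 1903-12-04.
Invoking kalendar.pin on 2050-08-04, which returns 2050-08-04.
Next I call keep.dig on /zidru/smafletr: ok.
Using kalendar.monthend(), and get 2050-08-31.
Invoking stash.setk on sticri, snoziha, and get fohedri.


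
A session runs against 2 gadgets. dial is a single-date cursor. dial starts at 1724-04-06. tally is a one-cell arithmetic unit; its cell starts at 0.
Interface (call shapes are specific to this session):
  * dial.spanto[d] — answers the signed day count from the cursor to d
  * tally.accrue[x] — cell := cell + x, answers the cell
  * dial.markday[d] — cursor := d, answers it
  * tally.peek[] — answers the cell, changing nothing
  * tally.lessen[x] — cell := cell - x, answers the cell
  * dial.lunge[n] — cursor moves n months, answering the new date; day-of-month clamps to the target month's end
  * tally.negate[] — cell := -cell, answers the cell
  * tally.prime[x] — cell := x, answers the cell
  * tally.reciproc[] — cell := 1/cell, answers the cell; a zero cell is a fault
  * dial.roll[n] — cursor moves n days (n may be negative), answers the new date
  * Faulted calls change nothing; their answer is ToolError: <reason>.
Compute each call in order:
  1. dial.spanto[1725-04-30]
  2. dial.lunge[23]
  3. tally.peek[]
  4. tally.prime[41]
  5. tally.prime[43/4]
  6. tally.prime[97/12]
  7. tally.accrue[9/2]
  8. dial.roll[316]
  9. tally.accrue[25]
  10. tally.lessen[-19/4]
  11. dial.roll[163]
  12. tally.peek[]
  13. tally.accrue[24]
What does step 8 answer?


Answer: 1727-01-16

Derivation:
% dial.spanto(d='1725-04-30') => 389
% dial.lunge(n='23') => 1726-03-06
% tally.peek() => 0
% tally.prime(x='41') => 41
% tally.prime(x='43/4') => 43/4
% tally.prime(x='97/12') => 97/12
% tally.accrue(x='9/2') => 151/12
% dial.roll(n='316') => 1727-01-16
% tally.accrue(x='25') => 451/12
% tally.lessen(x='-19/4') => 127/3
% dial.roll(n='163') => 1727-06-28
% tally.peek() => 127/3
% tally.accrue(x='24') => 199/3


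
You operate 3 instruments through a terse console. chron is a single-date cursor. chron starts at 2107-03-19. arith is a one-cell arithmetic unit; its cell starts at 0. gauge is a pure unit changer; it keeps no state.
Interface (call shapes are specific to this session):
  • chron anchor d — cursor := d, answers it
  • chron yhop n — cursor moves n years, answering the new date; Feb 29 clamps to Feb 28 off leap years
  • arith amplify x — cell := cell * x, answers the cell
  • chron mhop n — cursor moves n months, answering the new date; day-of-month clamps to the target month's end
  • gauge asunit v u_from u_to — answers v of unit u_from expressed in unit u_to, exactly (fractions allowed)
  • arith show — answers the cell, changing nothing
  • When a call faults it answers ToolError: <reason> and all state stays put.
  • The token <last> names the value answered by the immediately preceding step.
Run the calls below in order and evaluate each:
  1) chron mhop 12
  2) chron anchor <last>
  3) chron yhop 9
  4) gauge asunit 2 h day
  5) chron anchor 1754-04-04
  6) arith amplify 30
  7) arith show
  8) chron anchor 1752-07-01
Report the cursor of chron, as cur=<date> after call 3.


Calling chron mhop using n: 12, → 2108-03-19.
I call chron anchor using d: <last>, and observe 2108-03-19.
Using chron yhop using n: 9: 2117-03-19.
Using gauge asunit using v: 2, u_from: h, u_to: day, and get 1/12.
I call chron anchor using d: 1754-04-04, giving 1754-04-04.
Using arith amplify using x: 30, and get 0.
I use arith show: 0.
Then chron anchor using d: 1752-07-01, and get 1752-07-01.

Answer: cur=2117-03-19


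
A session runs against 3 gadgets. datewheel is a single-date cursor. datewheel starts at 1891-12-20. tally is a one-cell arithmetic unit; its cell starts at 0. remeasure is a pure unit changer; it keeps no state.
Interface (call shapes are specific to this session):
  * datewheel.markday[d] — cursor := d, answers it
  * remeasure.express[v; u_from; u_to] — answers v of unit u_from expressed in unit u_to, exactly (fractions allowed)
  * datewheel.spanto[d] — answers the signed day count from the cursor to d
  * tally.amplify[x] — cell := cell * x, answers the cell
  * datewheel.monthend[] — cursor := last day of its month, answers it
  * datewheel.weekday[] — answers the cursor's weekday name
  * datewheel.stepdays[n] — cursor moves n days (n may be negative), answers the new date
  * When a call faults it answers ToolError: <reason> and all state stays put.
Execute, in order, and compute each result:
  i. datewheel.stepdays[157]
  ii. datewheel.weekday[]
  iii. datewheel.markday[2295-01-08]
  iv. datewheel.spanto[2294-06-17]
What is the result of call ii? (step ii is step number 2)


# 1. datewheel.stepdays(n→157) => 1892-05-25
# 2. datewheel.weekday() => Wednesday
# 3. datewheel.markday(d→2295-01-08) => 2295-01-08
# 4. datewheel.spanto(d→2294-06-17) => -205

Answer: Wednesday


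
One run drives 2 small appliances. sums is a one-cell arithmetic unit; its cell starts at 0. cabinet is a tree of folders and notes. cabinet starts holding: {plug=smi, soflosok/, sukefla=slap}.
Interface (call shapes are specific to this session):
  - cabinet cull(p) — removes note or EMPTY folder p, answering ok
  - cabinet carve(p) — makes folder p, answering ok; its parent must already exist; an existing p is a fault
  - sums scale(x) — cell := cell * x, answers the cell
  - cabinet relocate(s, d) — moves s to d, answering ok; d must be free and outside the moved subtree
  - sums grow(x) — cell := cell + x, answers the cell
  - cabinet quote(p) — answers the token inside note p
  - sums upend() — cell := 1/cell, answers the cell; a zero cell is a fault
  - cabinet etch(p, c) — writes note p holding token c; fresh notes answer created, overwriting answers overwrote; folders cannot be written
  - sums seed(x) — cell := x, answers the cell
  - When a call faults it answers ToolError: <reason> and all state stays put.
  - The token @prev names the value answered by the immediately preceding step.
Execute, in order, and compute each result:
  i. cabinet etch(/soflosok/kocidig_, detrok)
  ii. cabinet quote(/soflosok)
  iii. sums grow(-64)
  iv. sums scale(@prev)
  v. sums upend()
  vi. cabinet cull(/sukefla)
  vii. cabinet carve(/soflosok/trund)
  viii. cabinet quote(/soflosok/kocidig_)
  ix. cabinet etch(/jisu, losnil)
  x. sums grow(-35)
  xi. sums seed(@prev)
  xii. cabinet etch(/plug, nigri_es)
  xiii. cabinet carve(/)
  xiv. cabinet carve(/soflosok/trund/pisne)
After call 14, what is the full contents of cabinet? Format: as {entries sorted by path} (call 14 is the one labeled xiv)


Answer: {jisu=losnil, plug=nigri_es, soflosok/, soflosok/kocidig_=detrok, soflosok/trund/, soflosok/trund/pisne/}

Derivation:
·→ cabinet etch(p=/soflosok/kocidig_, c=detrok)
·← created
·→ cabinet quote(p=/soflosok)
·← ToolError: is a directory
·→ sums grow(x=-64)
·← -64
·→ sums scale(x=@prev)
·← 4096
·→ sums upend()
·← 1/4096
·→ cabinet cull(p=/sukefla)
·← ok
·→ cabinet carve(p=/soflosok/trund)
·← ok
·→ cabinet quote(p=/soflosok/kocidig_)
·← detrok
·→ cabinet etch(p=/jisu, c=losnil)
·← created
·→ sums grow(x=-35)
·← -143359/4096
·→ sums seed(x=@prev)
·← -143359/4096
·→ cabinet etch(p=/plug, c=nigri_es)
·← overwrote
·→ cabinet carve(p=/)
·← ToolError: exists
·→ cabinet carve(p=/soflosok/trund/pisne)
·← ok


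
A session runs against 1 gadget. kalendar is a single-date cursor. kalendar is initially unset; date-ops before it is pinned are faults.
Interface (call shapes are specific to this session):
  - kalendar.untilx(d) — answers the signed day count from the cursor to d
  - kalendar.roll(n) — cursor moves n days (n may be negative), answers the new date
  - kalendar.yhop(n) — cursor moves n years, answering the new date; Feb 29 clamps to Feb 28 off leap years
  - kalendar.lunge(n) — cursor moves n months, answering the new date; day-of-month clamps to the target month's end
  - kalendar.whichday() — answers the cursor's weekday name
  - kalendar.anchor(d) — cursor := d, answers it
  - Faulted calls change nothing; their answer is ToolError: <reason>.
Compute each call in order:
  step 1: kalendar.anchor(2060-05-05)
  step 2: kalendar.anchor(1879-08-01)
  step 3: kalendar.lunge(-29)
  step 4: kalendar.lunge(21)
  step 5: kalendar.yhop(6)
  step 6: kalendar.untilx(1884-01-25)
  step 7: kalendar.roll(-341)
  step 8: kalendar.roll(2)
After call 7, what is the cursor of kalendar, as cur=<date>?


I call anchor on d=2060-05-05, which returns 2060-05-05.
Next I call anchor on d=1879-08-01, → 1879-08-01.
I invoke lunge on n=-29, yielding 1877-03-01.
I try lunge on n=21, and get 1878-12-01.
Calling yhop on n=6, — result: 1884-12-01.
Then untilx on d=1884-01-25, and get -311.
I try roll on n=-341, and see 1883-12-26.
Next I call roll on n=2, and get 1883-12-28.

Answer: cur=1883-12-26


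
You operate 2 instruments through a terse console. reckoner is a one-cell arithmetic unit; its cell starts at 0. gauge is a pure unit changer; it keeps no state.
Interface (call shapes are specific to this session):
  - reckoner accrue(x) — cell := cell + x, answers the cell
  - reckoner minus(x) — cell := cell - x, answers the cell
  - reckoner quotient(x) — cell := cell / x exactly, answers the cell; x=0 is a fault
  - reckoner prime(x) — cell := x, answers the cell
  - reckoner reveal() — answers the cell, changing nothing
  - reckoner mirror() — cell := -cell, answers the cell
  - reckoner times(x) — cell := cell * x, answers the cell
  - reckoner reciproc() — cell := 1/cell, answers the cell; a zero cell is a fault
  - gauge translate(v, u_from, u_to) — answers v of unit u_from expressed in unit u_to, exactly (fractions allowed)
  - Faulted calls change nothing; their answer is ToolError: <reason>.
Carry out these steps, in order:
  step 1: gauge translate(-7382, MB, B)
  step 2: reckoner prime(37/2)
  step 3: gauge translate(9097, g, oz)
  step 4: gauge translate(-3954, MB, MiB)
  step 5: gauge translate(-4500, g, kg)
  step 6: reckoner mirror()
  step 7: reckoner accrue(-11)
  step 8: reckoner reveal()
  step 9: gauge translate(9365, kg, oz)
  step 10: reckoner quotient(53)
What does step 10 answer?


Answer: -59/106

Derivation:
I try gauge translate using -7382, MB, B: -7382000000.
Calling reckoner prime using 37/2, and observe 37/2.
I use gauge translate using 9097, g, oz, and see 1323200000/4123567.
Using gauge translate using -3954, MB, MiB, — result: -30890625/8192.
Calling gauge translate using -4500, g, kg: -9/2.
I invoke reckoner mirror, giving -37/2.
Calling reckoner accrue using -11, giving -59/2.
I call reckoner reveal(), which returns -59/2.
I run gauge translate using 9365, kg, oz, and see 14984000000000/45359237.
Next I call reckoner quotient using 53: -59/106.


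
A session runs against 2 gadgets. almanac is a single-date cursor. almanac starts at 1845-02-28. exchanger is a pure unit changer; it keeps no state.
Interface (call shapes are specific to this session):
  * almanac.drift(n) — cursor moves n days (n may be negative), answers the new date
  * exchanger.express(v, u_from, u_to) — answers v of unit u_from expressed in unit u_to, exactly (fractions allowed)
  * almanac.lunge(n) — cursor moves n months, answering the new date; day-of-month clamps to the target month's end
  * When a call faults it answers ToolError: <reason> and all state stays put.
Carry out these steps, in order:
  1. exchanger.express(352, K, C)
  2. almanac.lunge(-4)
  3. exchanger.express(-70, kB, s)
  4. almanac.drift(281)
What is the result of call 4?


Answer: 1845-08-05

Derivation:
>>> exchanger.express 352 K C
  1577/20
>>> almanac.lunge -4
  1844-10-28
>>> exchanger.express -70 kB s
  ToolError: incompatible units
>>> almanac.drift 281
  1845-08-05


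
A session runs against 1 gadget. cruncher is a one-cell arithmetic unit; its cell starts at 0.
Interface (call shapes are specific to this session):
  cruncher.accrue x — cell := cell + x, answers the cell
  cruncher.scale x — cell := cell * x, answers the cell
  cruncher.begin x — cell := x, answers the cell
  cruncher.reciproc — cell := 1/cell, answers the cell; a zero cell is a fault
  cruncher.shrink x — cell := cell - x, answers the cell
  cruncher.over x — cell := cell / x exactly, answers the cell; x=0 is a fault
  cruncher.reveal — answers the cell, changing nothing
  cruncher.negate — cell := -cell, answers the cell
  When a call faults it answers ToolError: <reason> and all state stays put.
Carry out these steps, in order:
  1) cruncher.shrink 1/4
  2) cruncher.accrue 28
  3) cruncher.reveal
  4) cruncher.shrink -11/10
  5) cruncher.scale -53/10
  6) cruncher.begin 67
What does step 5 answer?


Answer: -30581/200

Derivation:
→ shrink(1/4)
← -1/4
→ accrue(28)
← 111/4
→ reveal()
← 111/4
→ shrink(-11/10)
← 577/20
→ scale(-53/10)
← -30581/200
→ begin(67)
← 67


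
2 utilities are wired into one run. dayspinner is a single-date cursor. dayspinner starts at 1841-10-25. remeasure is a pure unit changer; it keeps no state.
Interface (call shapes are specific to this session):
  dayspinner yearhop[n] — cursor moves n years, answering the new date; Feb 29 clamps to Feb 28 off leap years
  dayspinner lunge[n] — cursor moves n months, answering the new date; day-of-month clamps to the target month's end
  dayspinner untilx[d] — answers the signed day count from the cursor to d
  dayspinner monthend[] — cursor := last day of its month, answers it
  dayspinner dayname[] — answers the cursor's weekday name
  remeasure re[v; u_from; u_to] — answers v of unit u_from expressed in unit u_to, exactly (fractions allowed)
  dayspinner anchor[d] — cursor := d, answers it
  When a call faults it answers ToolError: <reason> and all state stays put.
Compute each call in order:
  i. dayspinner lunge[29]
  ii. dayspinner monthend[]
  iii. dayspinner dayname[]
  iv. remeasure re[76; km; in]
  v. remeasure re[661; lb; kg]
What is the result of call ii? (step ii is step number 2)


>> dayspinner lunge(n: 29)
<< 1844-03-25
>> dayspinner monthend()
<< 1844-03-31
>> dayspinner dayname()
<< Sunday
>> remeasure re(v: 76, u_from: km, u_to: in)
<< 380000000/127
>> remeasure re(v: 661, u_from: lb, u_to: kg)
<< 29982455657/100000000

Answer: 1844-03-31


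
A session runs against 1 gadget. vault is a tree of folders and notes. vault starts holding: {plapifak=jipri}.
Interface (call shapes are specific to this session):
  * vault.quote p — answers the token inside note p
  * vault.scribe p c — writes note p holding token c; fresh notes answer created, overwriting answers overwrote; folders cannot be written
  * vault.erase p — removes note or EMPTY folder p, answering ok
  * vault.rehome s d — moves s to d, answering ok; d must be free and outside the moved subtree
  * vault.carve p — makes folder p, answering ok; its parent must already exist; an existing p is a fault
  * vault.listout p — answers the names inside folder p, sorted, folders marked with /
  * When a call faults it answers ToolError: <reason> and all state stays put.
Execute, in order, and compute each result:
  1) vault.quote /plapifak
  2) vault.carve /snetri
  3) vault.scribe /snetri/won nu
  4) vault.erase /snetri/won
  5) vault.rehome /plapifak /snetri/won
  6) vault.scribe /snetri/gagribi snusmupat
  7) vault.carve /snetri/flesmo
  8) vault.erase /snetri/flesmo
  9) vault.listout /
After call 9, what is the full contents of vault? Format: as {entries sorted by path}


I invoke vault.quote passing p: /plapifak, — result: jipri.
Using vault.carve passing p: /snetri, yielding ok.
Next I call vault.scribe passing p: /snetri/won, c: nu, yielding created.
Invoking vault.erase passing p: /snetri/won, — result: ok.
Now I run vault.rehome passing s: /plapifak, d: /snetri/won, and get ok.
I call vault.scribe passing p: /snetri/gagribi, c: snusmupat, yielding created.
I try vault.carve passing p: /snetri/flesmo, giving ok.
Next I call vault.erase passing p: /snetri/flesmo, which returns ok.
Then vault.listout passing p: /, giving [snetri/].

Answer: {snetri/, snetri/gagribi=snusmupat, snetri/won=jipri}


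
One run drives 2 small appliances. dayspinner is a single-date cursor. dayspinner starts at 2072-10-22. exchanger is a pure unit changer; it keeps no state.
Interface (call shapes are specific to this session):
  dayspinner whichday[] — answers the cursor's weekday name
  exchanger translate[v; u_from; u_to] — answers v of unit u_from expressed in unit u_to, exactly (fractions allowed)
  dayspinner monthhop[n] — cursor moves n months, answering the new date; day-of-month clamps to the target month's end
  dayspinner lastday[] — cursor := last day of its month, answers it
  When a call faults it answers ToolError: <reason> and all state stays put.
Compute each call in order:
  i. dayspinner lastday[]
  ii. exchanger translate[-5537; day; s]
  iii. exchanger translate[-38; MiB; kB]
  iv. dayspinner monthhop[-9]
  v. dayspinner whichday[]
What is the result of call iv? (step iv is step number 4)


Answer: 2072-01-31

Derivation:
I try dayspinner lastday, and get 2072-10-31.
Invoking exchanger translate(v→-5537, u_from→day, u_to→s), and observe -478396800.
Using exchanger translate(v→-38, u_from→MiB, u_to→kB), → -4980736/125.
Calling dayspinner monthhop(n→-9), which returns 2072-01-31.
I invoke dayspinner whichday(), yielding Sunday.


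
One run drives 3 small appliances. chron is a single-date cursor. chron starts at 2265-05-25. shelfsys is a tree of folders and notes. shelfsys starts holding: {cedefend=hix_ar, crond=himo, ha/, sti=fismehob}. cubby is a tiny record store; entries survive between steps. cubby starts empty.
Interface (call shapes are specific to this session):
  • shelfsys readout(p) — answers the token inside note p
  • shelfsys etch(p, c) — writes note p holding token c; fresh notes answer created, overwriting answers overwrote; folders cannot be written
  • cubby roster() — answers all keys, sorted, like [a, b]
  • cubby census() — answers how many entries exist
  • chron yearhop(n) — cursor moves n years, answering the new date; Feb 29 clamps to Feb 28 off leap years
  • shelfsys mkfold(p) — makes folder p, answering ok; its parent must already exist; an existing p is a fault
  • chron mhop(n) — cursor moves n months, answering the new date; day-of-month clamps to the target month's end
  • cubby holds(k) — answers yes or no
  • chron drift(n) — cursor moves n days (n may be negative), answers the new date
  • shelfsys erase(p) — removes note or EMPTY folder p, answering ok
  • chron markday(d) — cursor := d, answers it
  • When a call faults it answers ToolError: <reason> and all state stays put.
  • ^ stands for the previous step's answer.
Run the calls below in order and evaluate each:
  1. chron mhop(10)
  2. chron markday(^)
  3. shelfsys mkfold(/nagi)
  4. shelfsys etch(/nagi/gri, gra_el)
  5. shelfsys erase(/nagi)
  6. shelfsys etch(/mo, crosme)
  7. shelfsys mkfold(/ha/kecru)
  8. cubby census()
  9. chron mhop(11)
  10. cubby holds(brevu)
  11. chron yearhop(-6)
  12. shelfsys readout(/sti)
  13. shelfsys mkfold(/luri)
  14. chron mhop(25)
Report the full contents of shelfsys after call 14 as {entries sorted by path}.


Answer: {cedefend=hix_ar, crond=himo, ha/, ha/kecru/, luri/, mo=crosme, nagi/, nagi/gri=gra_el, sti=fismehob}

Derivation:
// chron mhop(n: 10) : 2266-03-25
// chron markday(d: ^) : 2266-03-25
// shelfsys mkfold(p: /nagi) : ok
// shelfsys etch(p: /nagi/gri, c: gra_el) : created
// shelfsys erase(p: /nagi) : ToolError: not empty
// shelfsys etch(p: /mo, c: crosme) : created
// shelfsys mkfold(p: /ha/kecru) : ok
// cubby census() : 0
// chron mhop(n: 11) : 2267-02-25
// cubby holds(k: brevu) : no
// chron yearhop(n: -6) : 2261-02-25
// shelfsys readout(p: /sti) : fismehob
// shelfsys mkfold(p: /luri) : ok
// chron mhop(n: 25) : 2263-03-25


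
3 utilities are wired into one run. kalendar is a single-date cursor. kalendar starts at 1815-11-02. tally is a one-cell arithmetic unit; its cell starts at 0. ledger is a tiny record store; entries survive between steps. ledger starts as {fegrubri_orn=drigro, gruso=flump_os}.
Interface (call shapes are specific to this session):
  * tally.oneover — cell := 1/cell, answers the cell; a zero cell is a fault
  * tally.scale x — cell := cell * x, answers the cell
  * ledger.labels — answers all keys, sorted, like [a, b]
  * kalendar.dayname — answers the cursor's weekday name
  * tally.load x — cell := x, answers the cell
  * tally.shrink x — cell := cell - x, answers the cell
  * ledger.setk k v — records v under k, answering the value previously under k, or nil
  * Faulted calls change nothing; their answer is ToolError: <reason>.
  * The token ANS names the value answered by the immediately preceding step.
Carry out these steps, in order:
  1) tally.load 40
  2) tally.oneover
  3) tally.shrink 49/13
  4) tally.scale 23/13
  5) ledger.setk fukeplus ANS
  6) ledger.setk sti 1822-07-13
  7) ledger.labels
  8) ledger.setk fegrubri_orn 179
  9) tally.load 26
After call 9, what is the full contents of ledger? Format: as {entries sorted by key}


Answer: {fegrubri_orn=179, fukeplus=-44781/6760, gruso=flump_os, sti=1822-07-13}

Derivation:
[in] load x=40
[out] 40
[in] oneover
[out] 1/40
[in] shrink x=49/13
[out] -1947/520
[in] scale x=23/13
[out] -44781/6760
[in] setk k=fukeplus v=ANS
[out] nil
[in] setk k=sti v=1822-07-13
[out] nil
[in] labels
[out] [fegrubri_orn, fukeplus, gruso, sti]
[in] setk k=fegrubri_orn v=179
[out] drigro
[in] load x=26
[out] 26


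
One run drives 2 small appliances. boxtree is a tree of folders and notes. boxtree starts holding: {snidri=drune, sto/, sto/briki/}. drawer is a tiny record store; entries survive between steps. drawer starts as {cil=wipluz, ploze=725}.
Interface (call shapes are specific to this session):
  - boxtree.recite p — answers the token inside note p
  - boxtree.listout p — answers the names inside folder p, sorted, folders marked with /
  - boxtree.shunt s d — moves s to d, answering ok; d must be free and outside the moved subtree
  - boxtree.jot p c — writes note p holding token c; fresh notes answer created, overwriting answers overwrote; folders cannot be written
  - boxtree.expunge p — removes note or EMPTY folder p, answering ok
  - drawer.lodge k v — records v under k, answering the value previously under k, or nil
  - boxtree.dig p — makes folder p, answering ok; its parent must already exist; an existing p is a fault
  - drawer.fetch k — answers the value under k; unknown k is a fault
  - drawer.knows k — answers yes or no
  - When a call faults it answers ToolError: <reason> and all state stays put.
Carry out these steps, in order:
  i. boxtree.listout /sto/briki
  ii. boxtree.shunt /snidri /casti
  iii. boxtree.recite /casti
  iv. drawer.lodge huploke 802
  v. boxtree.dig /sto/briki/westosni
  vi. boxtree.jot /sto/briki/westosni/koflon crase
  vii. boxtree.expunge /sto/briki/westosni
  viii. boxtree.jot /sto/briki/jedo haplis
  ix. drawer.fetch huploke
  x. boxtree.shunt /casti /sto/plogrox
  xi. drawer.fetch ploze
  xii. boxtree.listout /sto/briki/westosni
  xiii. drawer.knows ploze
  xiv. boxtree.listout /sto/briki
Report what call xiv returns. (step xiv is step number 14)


Answer: [jedo, westosni/]

Derivation:
Using listout(/sto/briki), and observe [].
Then shunt(/snidri, /casti), and see ok.
Now I run recite(/casti), and observe drune.
I call lodge(huploke, 802), and observe nil.
I call dig(/sto/briki/westosni), yielding ok.
Using jot(/sto/briki/westosni/koflon, crase), — result: created.
I invoke expunge(/sto/briki/westosni), yielding ToolError: not empty.
I use jot(/sto/briki/jedo, haplis), giving created.
I use fetch(huploke), and observe 802.
I use shunt(/casti, /sto/plogrox), and get ok.
Now I run fetch(ploze), giving 725.
I call listout(/sto/briki/westosni), → [koflon].
I try knows(ploze), giving yes.
I call listout(/sto/briki): [jedo, westosni/].


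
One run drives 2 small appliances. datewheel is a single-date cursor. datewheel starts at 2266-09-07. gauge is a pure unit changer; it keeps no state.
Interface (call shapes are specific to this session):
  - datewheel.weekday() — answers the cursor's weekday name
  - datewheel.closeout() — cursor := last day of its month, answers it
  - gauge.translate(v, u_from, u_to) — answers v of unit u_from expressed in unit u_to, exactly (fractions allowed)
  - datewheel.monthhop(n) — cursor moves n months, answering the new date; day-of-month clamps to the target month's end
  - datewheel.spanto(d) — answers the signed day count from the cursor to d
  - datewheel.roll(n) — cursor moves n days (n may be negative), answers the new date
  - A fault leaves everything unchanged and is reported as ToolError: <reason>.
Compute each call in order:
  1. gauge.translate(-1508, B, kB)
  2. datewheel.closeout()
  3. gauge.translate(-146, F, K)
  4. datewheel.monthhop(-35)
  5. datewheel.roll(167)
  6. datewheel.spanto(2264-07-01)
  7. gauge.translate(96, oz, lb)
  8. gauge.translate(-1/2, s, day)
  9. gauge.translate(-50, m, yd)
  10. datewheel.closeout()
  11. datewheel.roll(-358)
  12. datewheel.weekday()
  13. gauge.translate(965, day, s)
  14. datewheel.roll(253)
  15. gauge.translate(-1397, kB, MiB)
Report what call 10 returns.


Answer: 2264-04-30

Derivation:
Next I call gauge.translate(-1508, B, kB), which returns -377/250.
Invoking datewheel.closeout, → 2266-09-30.
Next I call gauge.translate(-146, F, K), → 31367/180.
Next I call datewheel.monthhop(-35), and see 2263-10-30.
Then datewheel.roll(167), and see 2264-04-14.
I try datewheel.spanto(2264-07-01), giving 78.
Calling gauge.translate(96, oz, lb), and get 6.
Then gauge.translate(-1/2, s, day): -1/172800.
Calling gauge.translate(-50, m, yd), which returns -62500/1143.
Then datewheel.closeout(), and observe 2264-04-30.
Invoking datewheel.roll(-358), and get 2263-05-08.
Next I call datewheel.weekday, — result: Friday.
Then gauge.translate(965, day, s), which returns 83376000.
Now I run datewheel.roll(253), — result: 2264-01-16.
Invoking gauge.translate(-1397, kB, MiB), and see -174625/131072.
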